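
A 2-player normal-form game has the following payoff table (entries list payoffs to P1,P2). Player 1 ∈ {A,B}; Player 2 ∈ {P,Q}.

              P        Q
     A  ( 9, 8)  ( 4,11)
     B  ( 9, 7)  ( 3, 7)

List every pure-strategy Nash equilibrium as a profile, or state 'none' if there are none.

(A,P): not NE [P2→Q gives 11>8]
(A,Q): NE
(B,P): NE
(B,Q): not NE [P1→A gives 4>3]

NE set: (A,Q), (B,P)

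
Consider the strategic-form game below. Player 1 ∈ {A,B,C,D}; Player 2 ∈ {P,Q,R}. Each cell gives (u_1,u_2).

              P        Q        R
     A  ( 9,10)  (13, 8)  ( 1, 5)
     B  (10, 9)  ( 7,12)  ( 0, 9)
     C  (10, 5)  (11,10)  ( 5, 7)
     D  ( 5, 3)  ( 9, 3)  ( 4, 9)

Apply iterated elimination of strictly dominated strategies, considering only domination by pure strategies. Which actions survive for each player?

P1 drop D (C beats it: P:10>5 Q:11>9 R:5>4)
P2 drop R (Q beats it: A:8>5 B:12>9 C:10>7)
P1→{A,B,C} P2→{P,Q}

Survivors P1:{A,B,C} P2:{P,Q}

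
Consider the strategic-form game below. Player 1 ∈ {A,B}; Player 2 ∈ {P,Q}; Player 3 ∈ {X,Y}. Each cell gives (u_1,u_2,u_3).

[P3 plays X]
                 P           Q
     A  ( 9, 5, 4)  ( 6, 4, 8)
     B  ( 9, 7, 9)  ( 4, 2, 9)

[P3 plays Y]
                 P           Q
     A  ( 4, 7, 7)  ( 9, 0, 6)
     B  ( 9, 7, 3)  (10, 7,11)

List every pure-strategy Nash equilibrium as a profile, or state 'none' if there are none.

Nash profiles: (B,P,X), (B,Q,Y)

(A,P,X): not NE [P3→Y gives 7>4]
(A,P,Y): not NE [P1→B gives 9>4]
(A,Q,X): not NE [P2→P gives 5>4]
(A,Q,Y): not NE [P1→B gives 10>9; P2→P gives 7>0; P3→X gives 8>6]
(B,P,X): NE
(B,P,Y): not NE [P3→X gives 9>3]
(B,Q,X): not NE [P1→A gives 6>4; P2→P gives 7>2; P3→Y gives 11>9]
(B,Q,Y): NE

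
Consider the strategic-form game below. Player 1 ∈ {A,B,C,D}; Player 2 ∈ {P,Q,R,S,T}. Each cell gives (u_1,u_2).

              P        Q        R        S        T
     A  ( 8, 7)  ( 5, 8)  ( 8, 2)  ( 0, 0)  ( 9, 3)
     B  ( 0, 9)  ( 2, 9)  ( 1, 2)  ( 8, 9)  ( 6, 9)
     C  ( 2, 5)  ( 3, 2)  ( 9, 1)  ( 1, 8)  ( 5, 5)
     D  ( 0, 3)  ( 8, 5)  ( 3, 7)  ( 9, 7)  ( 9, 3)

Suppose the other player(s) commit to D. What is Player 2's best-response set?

u_2(P vs D) = 3
u_2(Q vs D) = 5
u_2(R vs D) = 7
u_2(S vs D) = 7
u_2(T vs D) = 3
max payoff 7 at {R,S}

P2 best: {R,S}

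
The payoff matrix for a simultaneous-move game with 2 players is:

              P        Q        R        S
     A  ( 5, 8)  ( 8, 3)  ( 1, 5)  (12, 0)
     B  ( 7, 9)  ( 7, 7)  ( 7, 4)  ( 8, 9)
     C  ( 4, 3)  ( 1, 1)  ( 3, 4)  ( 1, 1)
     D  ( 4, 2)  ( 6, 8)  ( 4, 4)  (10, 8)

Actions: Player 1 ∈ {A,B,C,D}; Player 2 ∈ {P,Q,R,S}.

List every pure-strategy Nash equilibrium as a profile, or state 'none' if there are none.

(A,P): not NE [P1→B gives 7>5]
(A,Q): not NE [P2→P gives 8>3]
(A,R): not NE [P1→B gives 7>1; P2→P gives 8>5]
(A,S): not NE [P2→P gives 8>0]
(B,P): NE
(B,Q): not NE [P1→A gives 8>7; P2→S gives 9>7]
(B,R): not NE [P2→S gives 9>4]
(B,S): not NE [P1→A gives 12>8]
(C,P): not NE [P1→B gives 7>4; P2→R gives 4>3]
(C,Q): not NE [P1→A gives 8>1; P2→R gives 4>1]
(C,R): not NE [P1→B gives 7>3]
(C,S): not NE [P1→A gives 12>1; P2→R gives 4>1]
(D,P): not NE [P1→B gives 7>4; P2→S gives 8>2]
(D,Q): not NE [P1→A gives 8>6]
(D,R): not NE [P1→B gives 7>4; P2→S gives 8>4]
(D,S): not NE [P1→A gives 12>10]

Nash profiles: (B,P)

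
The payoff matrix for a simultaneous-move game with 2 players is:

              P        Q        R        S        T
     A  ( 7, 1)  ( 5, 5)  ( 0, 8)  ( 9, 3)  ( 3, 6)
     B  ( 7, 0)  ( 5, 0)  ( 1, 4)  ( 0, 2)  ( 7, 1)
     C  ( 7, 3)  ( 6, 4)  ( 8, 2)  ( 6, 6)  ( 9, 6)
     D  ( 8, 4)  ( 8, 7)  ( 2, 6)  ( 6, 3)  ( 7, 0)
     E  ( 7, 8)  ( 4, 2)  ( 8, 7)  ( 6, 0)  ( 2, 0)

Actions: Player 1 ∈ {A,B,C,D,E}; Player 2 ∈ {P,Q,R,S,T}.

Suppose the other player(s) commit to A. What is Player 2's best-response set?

u_2(P vs A) = 1
u_2(Q vs A) = 5
u_2(R vs A) = 8
u_2(S vs A) = 3
u_2(T vs A) = 6
max payoff 8 at {R}

argmax u_2 = {R}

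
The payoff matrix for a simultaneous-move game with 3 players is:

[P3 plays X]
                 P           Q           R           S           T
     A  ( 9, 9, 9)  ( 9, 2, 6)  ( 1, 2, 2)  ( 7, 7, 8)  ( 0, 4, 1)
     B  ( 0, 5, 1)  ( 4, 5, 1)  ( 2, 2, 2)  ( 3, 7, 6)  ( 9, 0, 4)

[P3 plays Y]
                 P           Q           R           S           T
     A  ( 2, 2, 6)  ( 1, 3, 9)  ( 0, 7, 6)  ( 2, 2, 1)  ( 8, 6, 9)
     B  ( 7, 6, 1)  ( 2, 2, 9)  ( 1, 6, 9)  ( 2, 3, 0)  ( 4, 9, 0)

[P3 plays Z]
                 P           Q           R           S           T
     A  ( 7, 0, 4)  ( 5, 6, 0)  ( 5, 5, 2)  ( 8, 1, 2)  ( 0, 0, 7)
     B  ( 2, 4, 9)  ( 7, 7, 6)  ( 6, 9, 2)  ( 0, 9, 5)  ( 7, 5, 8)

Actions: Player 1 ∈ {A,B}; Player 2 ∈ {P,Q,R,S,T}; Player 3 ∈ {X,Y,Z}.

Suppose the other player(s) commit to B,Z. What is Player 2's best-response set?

argmax u_2 = {R,S}

u_2(P vs B,Z) = 4
u_2(Q vs B,Z) = 7
u_2(R vs B,Z) = 9
u_2(S vs B,Z) = 9
u_2(T vs B,Z) = 5
max payoff 9 at {R,S}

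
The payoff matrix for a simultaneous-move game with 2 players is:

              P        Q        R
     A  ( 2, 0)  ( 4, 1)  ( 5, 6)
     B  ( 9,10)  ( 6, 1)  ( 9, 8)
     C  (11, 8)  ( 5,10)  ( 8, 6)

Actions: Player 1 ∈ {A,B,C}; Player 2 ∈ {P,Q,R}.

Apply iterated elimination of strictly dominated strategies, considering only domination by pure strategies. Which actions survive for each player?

P1 drop A (B beats it: P:9>2 Q:6>4 R:9>5)
P2 drop R (P beats it: B:10>8 C:8>6)
P1→{B,C} P2→{P,Q}

IESDS → P1:{B,C} P2:{P,Q}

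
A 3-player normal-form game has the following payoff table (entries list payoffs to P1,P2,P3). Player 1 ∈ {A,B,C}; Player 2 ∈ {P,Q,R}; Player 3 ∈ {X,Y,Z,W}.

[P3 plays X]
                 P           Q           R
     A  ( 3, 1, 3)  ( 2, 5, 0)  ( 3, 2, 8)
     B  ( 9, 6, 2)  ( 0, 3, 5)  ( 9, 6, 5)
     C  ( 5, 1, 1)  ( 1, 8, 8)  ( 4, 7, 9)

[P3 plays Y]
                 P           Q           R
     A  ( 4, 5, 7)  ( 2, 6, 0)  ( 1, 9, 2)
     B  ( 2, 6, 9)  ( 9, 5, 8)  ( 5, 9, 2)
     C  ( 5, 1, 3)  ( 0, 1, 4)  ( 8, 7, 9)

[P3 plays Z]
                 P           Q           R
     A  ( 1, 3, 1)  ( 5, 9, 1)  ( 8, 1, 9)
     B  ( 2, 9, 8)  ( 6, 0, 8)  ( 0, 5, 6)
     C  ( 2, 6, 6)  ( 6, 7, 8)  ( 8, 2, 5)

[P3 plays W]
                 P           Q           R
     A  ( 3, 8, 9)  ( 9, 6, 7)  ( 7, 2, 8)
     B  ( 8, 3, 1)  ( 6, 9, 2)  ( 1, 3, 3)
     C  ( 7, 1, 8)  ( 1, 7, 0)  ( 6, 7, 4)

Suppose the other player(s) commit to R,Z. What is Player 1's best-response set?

u_1(A vs R,Z) = 8
u_1(B vs R,Z) = 0
u_1(C vs R,Z) = 8
max payoff 8 at {A,C}

argmax u_1 = {A,C}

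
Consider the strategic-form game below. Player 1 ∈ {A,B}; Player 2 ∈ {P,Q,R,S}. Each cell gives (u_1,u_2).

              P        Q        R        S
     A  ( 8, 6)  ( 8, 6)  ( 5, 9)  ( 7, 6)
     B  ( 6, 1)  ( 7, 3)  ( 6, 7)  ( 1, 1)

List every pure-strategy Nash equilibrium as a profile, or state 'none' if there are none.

(A,P): not NE [P2→R gives 9>6]
(A,Q): not NE [P2→R gives 9>6]
(A,R): not NE [P1→B gives 6>5]
(A,S): not NE [P2→R gives 9>6]
(B,P): not NE [P1→A gives 8>6; P2→R gives 7>1]
(B,Q): not NE [P1→A gives 8>7; P2→R gives 7>3]
(B,R): NE
(B,S): not NE [P1→A gives 7>1; P2→R gives 7>1]

Nash profiles: (B,R)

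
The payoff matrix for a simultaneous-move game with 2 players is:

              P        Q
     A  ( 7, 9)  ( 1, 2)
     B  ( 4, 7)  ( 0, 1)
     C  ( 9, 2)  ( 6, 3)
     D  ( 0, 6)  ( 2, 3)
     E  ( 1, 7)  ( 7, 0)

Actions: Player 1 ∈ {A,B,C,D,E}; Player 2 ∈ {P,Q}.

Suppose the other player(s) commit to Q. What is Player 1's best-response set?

u_1(A vs Q) = 1
u_1(B vs Q) = 0
u_1(C vs Q) = 6
u_1(D vs Q) = 2
u_1(E vs Q) = 7
max payoff 7 at {E}

P1 best: {E}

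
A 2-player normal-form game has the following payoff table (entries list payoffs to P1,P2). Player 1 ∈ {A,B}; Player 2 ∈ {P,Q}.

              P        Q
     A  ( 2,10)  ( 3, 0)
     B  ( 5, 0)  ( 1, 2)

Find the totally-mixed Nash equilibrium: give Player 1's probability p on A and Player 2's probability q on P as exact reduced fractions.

(p,q) = (1/6, 2/5)

P1 indiff ⇒ q·2+(1-q)·3 = q·5+(1-q)·1 ⇒ q(-3) = (1-q)(-2) ⇒ q = 2/5
P2 indiff ⇒ p·10+(1-p)·0 = p·0+(1-p)·2 ⇒ p(10) = (1-p)(2) ⇒ p = 1/6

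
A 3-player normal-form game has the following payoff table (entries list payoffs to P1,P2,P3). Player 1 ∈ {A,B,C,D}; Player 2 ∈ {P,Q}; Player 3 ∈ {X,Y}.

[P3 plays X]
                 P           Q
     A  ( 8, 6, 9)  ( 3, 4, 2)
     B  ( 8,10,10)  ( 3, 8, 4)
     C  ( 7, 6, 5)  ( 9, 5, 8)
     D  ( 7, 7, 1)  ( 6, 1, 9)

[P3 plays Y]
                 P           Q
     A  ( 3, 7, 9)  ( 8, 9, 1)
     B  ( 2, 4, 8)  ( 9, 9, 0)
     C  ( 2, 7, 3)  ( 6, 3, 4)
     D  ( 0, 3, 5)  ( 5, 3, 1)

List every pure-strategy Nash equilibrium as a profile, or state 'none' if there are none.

Nash profiles: (A,P,X), (B,P,X)

(A,P,X): NE
(A,P,Y): not NE [P2→Q gives 9>7]
(A,Q,X): not NE [P1→C gives 9>3; P2→P gives 6>4]
(A,Q,Y): not NE [P1→B gives 9>8; P3→X gives 2>1]
(B,P,X): NE
(B,P,Y): not NE [P1→A gives 3>2; P2→Q gives 9>4; P3→X gives 10>8]
(B,Q,X): not NE [P1→C gives 9>3; P2→P gives 10>8]
(B,Q,Y): not NE [P3→X gives 4>0]
(C,P,X): not NE [P1→B gives 8>7]
(C,P,Y): not NE [P1→A gives 3>2; P3→X gives 5>3]
(C,Q,X): not NE [P2→P gives 6>5]
(C,Q,Y): not NE [P1→B gives 9>6; P2→P gives 7>3; P3→X gives 8>4]
(D,P,X): not NE [P1→B gives 8>7; P3→Y gives 5>1]
(D,P,Y): not NE [P1→A gives 3>0]
(D,Q,X): not NE [P1→C gives 9>6; P2→P gives 7>1]
(D,Q,Y): not NE [P1→B gives 9>5; P3→X gives 9>1]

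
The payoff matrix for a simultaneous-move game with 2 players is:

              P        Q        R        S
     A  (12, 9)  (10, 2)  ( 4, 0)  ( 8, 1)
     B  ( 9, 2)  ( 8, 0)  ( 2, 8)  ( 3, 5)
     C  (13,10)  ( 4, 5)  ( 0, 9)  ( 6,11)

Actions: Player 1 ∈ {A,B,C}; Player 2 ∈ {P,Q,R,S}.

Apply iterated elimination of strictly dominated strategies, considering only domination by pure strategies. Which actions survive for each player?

P1 drop B (A beats it: P:12>9 Q:10>8 R:4>2 S:8>3)
P2 drop Q (P beats it: A:9>2 C:10>5)
P2 drop R (P beats it: A:9>0 C:10>9)
P1→{A,C} P2→{P,S}

IESDS → P1:{A,C} P2:{P,S}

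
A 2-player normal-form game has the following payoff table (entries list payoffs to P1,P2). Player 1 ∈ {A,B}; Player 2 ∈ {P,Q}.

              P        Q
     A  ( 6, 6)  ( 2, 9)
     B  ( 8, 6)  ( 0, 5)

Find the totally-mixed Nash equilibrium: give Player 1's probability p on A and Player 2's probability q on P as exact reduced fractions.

P1 indiff ⇒ q·6+(1-q)·2 = q·8+(1-q)·0 ⇒ q(-2) = (1-q)(-2) ⇒ q = 1/2
P2 indiff ⇒ p·6+(1-p)·6 = p·9+(1-p)·5 ⇒ p(-3) = (1-p)(-1) ⇒ p = 1/4

P1 mixes 1/4 on A; P2 mixes 1/2 on P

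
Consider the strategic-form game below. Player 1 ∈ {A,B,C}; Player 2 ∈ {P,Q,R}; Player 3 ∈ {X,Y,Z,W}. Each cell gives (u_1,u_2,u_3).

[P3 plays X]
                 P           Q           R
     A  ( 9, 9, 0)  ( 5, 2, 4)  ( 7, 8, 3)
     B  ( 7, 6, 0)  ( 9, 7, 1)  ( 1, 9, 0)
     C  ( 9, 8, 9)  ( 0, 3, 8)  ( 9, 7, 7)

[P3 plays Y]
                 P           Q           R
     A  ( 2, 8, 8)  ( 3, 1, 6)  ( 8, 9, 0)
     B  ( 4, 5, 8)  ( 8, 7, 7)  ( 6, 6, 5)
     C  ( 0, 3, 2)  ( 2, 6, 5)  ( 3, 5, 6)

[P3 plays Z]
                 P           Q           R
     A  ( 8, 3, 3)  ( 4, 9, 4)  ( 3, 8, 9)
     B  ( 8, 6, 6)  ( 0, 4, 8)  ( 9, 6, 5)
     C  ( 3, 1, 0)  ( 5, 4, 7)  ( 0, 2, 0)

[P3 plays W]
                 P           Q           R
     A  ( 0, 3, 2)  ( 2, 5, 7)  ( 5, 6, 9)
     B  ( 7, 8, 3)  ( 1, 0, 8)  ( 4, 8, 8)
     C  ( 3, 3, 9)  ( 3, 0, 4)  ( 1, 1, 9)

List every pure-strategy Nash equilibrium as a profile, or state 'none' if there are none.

(A,P,X): not NE [P3→Y gives 8>0]
(A,P,Y): not NE [P1→B gives 4>2; P2→R gives 9>8]
(A,P,Z): not NE [P2→Q gives 9>3; P3→Y gives 8>3]
(A,P,W): not NE [P1→B gives 7>0; P2→R gives 6>3; P3→Y gives 8>2]
(A,Q,X): not NE [P1→B gives 9>5; P2→P gives 9>2; P3→W gives 7>4]
(A,Q,Y): not NE [P1→B gives 8>3; P2→R gives 9>1; P3→W gives 7>6]
(A,Q,Z): not NE [P1→C gives 5>4; P3→W gives 7>4]
(A,Q,W): not NE [P1→C gives 3>2; P2→R gives 6>5]
(A,R,X): not NE [P1→C gives 9>7; P2→P gives 9>8; P3→W gives 9>3]
(A,R,Y): not NE [P3→W gives 9>0]
(A,R,Z): not NE [P1→B gives 9>3; P2→Q gives 9>8]
(A,R,W): NE
(B,P,X): not NE [P1→C gives 9>7; P2→R gives 9>6; P3→Y gives 8>0]
(B,P,Y): not NE [P2→Q gives 7>5]
(B,P,Z): not NE [P3→Y gives 8>6]
(B,P,W): not NE [P3→Y gives 8>3]
(B,Q,X): not NE [P2→R gives 9>7; P3→W gives 8>1]
(B,Q,Y): not NE [P3→W gives 8>7]
(B,Q,Z): not NE [P1→C gives 5>0; P2→R gives 6>4]
(B,Q,W): not NE [P1→C gives 3>1; P2→R gives 8>0]
(B,R,X): not NE [P1→C gives 9>1; P3→W gives 8>0]
(B,R,Y): not NE [P1→A gives 8>6; P2→Q gives 7>6; P3→W gives 8>5]
(B,R,Z): not NE [P3→W gives 8>5]
(B,R,W): not NE [P1→A gives 5>4]
(C,P,X): NE
(C,P,Y): not NE [P1→B gives 4>0; P2→Q gives 6>3; P3→W gives 9>2]
(C,P,Z): not NE [P1→B gives 8>3; P2→Q gives 4>1; P3→W gives 9>0]
(C,P,W): not NE [P1→B gives 7>3]
(C,Q,X): not NE [P1→B gives 9>0; P2→P gives 8>3]
(C,Q,Y): not NE [P1→B gives 8>2; P3→X gives 8>5]
(C,Q,Z): not NE [P3→X gives 8>7]
(C,Q,W): not NE [P2→P gives 3>0; P3→X gives 8>4]
(C,R,X): not NE [P2→P gives 8>7; P3→W gives 9>7]
(C,R,Y): not NE [P1→A gives 8>3; P2→Q gives 6>5; P3→W gives 9>6]
(C,R,Z): not NE [P1→B gives 9>0; P2→Q gives 4>2; P3→W gives 9>0]
(C,R,W): not NE [P1→A gives 5>1; P2→P gives 3>1]

Nash profiles: (A,R,W), (C,P,X)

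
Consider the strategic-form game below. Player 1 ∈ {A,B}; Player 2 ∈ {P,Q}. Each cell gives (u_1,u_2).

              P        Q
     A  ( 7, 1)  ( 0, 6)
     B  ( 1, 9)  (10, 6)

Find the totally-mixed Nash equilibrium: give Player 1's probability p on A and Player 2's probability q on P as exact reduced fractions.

P1 indiff ⇒ q·7+(1-q)·0 = q·1+(1-q)·10 ⇒ q(6) = (1-q)(10) ⇒ q = 5/8
P2 indiff ⇒ p·1+(1-p)·9 = p·6+(1-p)·6 ⇒ p(-5) = (1-p)(-3) ⇒ p = 3/8

p=3/8, q=5/8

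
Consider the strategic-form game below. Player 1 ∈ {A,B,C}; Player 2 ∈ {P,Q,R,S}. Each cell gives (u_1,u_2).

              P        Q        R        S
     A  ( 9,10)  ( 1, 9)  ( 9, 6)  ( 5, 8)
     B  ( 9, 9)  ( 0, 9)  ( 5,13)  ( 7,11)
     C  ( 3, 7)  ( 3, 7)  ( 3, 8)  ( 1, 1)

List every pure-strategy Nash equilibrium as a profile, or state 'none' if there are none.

NE set: (A,P)

(A,P): NE
(A,Q): not NE [P1→C gives 3>1; P2→P gives 10>9]
(A,R): not NE [P2→P gives 10>6]
(A,S): not NE [P1→B gives 7>5; P2→P gives 10>8]
(B,P): not NE [P2→R gives 13>9]
(B,Q): not NE [P1→C gives 3>0; P2→R gives 13>9]
(B,R): not NE [P1→A gives 9>5]
(B,S): not NE [P2→R gives 13>11]
(C,P): not NE [P1→B gives 9>3; P2→R gives 8>7]
(C,Q): not NE [P2→R gives 8>7]
(C,R): not NE [P1→A gives 9>3]
(C,S): not NE [P1→B gives 7>1; P2→R gives 8>1]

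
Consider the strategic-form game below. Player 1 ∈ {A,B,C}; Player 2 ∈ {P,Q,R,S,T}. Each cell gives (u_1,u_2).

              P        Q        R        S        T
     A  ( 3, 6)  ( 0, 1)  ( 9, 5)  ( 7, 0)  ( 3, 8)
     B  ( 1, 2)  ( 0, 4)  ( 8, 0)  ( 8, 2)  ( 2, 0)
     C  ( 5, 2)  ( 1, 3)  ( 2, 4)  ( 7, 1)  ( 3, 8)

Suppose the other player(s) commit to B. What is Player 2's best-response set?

argmax u_2 = {Q}

u_2(P vs B) = 2
u_2(Q vs B) = 4
u_2(R vs B) = 0
u_2(S vs B) = 2
u_2(T vs B) = 0
max payoff 4 at {Q}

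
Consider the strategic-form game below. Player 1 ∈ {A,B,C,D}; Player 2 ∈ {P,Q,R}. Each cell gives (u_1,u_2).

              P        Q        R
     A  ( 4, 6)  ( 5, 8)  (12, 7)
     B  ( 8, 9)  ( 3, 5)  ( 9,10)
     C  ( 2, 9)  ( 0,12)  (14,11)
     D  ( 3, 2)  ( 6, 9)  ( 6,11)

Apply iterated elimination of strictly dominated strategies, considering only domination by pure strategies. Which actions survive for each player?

Remaining: P1:{A,C,D} P2:{Q,R}

P2 drop P (R beats it: A:7>6 B:10>9 C:11>9 D:11>2)
P1 drop B (A beats it: Q:5>3 R:12>9)
P1→{A,C,D} P2→{Q,R}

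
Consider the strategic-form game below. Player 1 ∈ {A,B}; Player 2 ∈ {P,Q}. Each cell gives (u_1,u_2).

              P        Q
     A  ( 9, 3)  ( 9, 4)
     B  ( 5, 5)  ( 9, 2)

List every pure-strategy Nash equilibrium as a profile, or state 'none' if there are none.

(A,P): not NE [P2→Q gives 4>3]
(A,Q): NE
(B,P): not NE [P1→A gives 9>5]
(B,Q): not NE [P2→P gives 5>2]

PSNE = {(A,Q)}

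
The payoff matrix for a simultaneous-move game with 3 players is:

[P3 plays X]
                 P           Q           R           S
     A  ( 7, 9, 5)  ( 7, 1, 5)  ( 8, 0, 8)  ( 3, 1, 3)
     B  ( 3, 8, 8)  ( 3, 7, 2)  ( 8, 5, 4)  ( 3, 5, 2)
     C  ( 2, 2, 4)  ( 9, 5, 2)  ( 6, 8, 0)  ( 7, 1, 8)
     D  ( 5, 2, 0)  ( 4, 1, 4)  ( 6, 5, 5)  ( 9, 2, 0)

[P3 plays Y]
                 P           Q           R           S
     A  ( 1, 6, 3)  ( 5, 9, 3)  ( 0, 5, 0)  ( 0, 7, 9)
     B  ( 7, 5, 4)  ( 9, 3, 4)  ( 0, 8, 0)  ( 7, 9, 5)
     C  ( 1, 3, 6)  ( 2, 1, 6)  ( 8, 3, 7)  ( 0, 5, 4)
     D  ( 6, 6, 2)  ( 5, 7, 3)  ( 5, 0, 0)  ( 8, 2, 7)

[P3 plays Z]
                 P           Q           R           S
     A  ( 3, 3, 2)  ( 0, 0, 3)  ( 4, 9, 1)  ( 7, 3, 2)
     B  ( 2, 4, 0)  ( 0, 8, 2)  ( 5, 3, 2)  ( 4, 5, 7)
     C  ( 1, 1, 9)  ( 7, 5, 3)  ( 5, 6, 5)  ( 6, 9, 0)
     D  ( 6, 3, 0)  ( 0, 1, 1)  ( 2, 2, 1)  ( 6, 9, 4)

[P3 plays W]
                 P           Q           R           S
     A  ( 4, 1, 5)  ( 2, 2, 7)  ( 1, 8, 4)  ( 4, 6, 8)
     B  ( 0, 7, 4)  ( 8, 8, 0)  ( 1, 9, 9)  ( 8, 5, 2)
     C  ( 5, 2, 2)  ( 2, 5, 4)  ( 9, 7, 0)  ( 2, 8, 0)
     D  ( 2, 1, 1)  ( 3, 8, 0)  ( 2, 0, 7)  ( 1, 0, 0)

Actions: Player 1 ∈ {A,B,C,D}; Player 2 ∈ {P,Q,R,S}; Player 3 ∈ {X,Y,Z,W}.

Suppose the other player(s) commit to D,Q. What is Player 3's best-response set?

argmax u_3 = {X}

u_3(X vs D,Q) = 4
u_3(Y vs D,Q) = 3
u_3(Z vs D,Q) = 1
u_3(W vs D,Q) = 0
max payoff 4 at {X}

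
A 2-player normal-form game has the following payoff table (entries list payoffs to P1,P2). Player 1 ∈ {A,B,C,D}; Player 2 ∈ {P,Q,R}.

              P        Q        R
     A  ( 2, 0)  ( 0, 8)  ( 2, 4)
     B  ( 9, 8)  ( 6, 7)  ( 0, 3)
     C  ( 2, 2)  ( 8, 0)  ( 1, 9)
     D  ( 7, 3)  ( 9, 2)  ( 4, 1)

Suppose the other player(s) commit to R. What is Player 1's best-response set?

BR_1 = {D}

u_1(A vs R) = 2
u_1(B vs R) = 0
u_1(C vs R) = 1
u_1(D vs R) = 4
max payoff 4 at {D}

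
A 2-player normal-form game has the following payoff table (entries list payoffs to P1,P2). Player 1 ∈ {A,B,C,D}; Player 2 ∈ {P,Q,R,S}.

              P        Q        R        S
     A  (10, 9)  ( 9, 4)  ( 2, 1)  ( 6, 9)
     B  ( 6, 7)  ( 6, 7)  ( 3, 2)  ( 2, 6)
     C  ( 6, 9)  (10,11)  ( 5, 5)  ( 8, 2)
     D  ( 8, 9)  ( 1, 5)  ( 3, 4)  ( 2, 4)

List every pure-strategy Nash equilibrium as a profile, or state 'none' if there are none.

Nash profiles: (A,P), (C,Q)

(A,P): NE
(A,Q): not NE [P1→C gives 10>9; P2→S gives 9>4]
(A,R): not NE [P1→C gives 5>2; P2→S gives 9>1]
(A,S): not NE [P1→C gives 8>6]
(B,P): not NE [P1→A gives 10>6]
(B,Q): not NE [P1→C gives 10>6]
(B,R): not NE [P1→C gives 5>3; P2→Q gives 7>2]
(B,S): not NE [P1→C gives 8>2; P2→Q gives 7>6]
(C,P): not NE [P1→A gives 10>6; P2→Q gives 11>9]
(C,Q): NE
(C,R): not NE [P2→Q gives 11>5]
(C,S): not NE [P2→Q gives 11>2]
(D,P): not NE [P1→A gives 10>8]
(D,Q): not NE [P1→C gives 10>1; P2→P gives 9>5]
(D,R): not NE [P1→C gives 5>3; P2→P gives 9>4]
(D,S): not NE [P1→C gives 8>2; P2→P gives 9>4]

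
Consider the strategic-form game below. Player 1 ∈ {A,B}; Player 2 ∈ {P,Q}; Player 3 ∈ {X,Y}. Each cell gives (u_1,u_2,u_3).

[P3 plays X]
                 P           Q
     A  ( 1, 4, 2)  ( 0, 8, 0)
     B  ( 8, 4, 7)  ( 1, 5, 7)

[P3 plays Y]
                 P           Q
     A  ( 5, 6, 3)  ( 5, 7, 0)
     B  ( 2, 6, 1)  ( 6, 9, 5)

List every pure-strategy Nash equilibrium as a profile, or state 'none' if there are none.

NE set: (B,Q,X)

(A,P,X): not NE [P1→B gives 8>1; P2→Q gives 8>4; P3→Y gives 3>2]
(A,P,Y): not NE [P2→Q gives 7>6]
(A,Q,X): not NE [P1→B gives 1>0]
(A,Q,Y): not NE [P1→B gives 6>5]
(B,P,X): not NE [P2→Q gives 5>4]
(B,P,Y): not NE [P1→A gives 5>2; P2→Q gives 9>6; P3→X gives 7>1]
(B,Q,X): NE
(B,Q,Y): not NE [P3→X gives 7>5]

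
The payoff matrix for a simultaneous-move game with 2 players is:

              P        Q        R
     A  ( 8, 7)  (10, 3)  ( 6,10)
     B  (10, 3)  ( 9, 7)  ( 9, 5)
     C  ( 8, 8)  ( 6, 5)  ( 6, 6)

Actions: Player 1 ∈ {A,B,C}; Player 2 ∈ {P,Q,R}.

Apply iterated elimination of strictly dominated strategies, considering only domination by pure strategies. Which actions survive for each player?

P1 drop C (B beats it: P:10>8 Q:9>6 R:9>6)
P2 drop P (R beats it: A:10>7 B:5>3)
P1→{A,B} P2→{Q,R}

IESDS → P1:{A,B} P2:{Q,R}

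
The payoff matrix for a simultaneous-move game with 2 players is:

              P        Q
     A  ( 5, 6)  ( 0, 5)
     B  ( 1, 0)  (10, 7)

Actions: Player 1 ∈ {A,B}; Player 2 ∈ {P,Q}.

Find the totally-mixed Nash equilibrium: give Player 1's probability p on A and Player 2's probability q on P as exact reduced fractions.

P1 mixes 7/8 on A; P2 mixes 5/7 on P

P1 indiff ⇒ q·5+(1-q)·0 = q·1+(1-q)·10 ⇒ q(4) = (1-q)(10) ⇒ q = 5/7
P2 indiff ⇒ p·6+(1-p)·0 = p·5+(1-p)·7 ⇒ p(1) = (1-p)(7) ⇒ p = 7/8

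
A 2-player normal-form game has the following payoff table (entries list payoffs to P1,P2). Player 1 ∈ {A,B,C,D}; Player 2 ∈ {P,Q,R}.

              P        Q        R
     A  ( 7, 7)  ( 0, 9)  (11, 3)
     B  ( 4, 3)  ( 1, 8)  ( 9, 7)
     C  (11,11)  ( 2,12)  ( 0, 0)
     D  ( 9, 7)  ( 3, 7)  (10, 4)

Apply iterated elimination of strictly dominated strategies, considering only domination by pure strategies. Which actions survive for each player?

IESDS → P1:{C,D} P2:{P,Q}

P1 drop B (D beats it: P:9>4 Q:3>1 R:10>9)
P2 drop R (P beats it: A:7>3 C:11>0 D:7>4)
P1 drop A (C beats it: P:11>7 Q:2>0)
P1→{C,D} P2→{P,Q}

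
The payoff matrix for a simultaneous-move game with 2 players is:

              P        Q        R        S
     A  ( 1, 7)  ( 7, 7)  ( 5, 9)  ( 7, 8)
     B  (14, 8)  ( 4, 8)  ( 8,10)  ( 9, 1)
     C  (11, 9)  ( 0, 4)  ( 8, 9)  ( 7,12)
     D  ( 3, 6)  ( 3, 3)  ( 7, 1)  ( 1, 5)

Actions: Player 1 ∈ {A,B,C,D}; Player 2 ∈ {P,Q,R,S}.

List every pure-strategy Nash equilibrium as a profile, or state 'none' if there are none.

(A,P): not NE [P1→B gives 14>1; P2→R gives 9>7]
(A,Q): not NE [P2→R gives 9>7]
(A,R): not NE [P1→C gives 8>5]
(A,S): not NE [P1→B gives 9>7; P2→R gives 9>8]
(B,P): not NE [P2→R gives 10>8]
(B,Q): not NE [P1→A gives 7>4; P2→R gives 10>8]
(B,R): NE
(B,S): not NE [P2→R gives 10>1]
(C,P): not NE [P1→B gives 14>11; P2→S gives 12>9]
(C,Q): not NE [P1→A gives 7>0; P2→S gives 12>4]
(C,R): not NE [P2→S gives 12>9]
(C,S): not NE [P1→B gives 9>7]
(D,P): not NE [P1→B gives 14>3]
(D,Q): not NE [P1→A gives 7>3; P2→P gives 6>3]
(D,R): not NE [P1→C gives 8>7; P2→P gives 6>1]
(D,S): not NE [P1→B gives 9>1; P2→P gives 6>5]

PSNE = {(B,R)}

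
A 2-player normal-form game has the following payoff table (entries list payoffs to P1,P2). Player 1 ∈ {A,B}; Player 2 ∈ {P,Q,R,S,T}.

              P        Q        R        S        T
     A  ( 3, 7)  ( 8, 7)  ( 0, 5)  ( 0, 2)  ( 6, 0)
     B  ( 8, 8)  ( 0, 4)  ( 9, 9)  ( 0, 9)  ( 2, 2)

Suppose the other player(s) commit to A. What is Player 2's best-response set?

P2 best: {P,Q}

u_2(P vs A) = 7
u_2(Q vs A) = 7
u_2(R vs A) = 5
u_2(S vs A) = 2
u_2(T vs A) = 0
max payoff 7 at {P,Q}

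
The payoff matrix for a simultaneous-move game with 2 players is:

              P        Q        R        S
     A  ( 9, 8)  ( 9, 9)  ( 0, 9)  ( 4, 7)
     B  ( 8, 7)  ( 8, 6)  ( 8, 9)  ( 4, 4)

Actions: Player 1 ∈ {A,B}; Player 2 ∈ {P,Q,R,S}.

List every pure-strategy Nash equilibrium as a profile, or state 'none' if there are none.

(A,P): not NE [P2→R gives 9>8]
(A,Q): NE
(A,R): not NE [P1→B gives 8>0]
(A,S): not NE [P2→R gives 9>7]
(B,P): not NE [P1→A gives 9>8; P2→R gives 9>7]
(B,Q): not NE [P1→A gives 9>8; P2→R gives 9>6]
(B,R): NE
(B,S): not NE [P2→R gives 9>4]

PSNE = {(A,Q), (B,R)}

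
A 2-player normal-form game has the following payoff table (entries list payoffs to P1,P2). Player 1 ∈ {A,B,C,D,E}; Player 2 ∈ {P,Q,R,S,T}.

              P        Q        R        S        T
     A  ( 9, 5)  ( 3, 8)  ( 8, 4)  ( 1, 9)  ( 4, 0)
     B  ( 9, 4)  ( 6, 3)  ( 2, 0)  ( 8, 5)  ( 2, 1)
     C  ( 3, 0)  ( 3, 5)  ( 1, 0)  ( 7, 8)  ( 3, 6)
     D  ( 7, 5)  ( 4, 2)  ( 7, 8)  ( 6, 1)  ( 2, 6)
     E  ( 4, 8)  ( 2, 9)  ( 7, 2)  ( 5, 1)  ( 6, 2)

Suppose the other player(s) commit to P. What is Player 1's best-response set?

BR_1 = {A,B}

u_1(A vs P) = 9
u_1(B vs P) = 9
u_1(C vs P) = 3
u_1(D vs P) = 7
u_1(E vs P) = 4
max payoff 9 at {A,B}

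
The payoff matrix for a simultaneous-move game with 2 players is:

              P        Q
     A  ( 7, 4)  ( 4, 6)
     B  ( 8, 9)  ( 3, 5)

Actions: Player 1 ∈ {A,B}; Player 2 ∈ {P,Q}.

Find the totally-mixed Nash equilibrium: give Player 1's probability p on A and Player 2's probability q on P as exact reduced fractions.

P1 indiff ⇒ q·7+(1-q)·4 = q·8+(1-q)·3 ⇒ q(-1) = (1-q)(-1) ⇒ q = 1/2
P2 indiff ⇒ p·4+(1-p)·9 = p·6+(1-p)·5 ⇒ p(-2) = (1-p)(-4) ⇒ p = 2/3

(p,q) = (2/3, 1/2)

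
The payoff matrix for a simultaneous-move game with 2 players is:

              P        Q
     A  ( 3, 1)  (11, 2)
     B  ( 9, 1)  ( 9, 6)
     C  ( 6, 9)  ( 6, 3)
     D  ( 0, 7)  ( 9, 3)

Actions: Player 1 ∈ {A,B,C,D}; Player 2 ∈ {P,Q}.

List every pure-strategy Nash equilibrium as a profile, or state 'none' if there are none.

(A,P): not NE [P1→B gives 9>3; P2→Q gives 2>1]
(A,Q): NE
(B,P): not NE [P2→Q gives 6>1]
(B,Q): not NE [P1→A gives 11>9]
(C,P): not NE [P1→B gives 9>6]
(C,Q): not NE [P1→A gives 11>6; P2→P gives 9>3]
(D,P): not NE [P1→B gives 9>0]
(D,Q): not NE [P1→A gives 11>9; P2→P gives 7>3]

NE set: (A,Q)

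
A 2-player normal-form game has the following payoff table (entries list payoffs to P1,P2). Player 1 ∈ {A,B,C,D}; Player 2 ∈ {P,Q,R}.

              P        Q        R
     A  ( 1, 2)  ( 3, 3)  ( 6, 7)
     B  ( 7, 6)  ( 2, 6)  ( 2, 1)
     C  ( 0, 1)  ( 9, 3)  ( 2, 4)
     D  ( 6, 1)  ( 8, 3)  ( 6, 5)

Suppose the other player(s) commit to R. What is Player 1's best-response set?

u_1(A vs R) = 6
u_1(B vs R) = 2
u_1(C vs R) = 2
u_1(D vs R) = 6
max payoff 6 at {A,D}

P1 best: {A,D}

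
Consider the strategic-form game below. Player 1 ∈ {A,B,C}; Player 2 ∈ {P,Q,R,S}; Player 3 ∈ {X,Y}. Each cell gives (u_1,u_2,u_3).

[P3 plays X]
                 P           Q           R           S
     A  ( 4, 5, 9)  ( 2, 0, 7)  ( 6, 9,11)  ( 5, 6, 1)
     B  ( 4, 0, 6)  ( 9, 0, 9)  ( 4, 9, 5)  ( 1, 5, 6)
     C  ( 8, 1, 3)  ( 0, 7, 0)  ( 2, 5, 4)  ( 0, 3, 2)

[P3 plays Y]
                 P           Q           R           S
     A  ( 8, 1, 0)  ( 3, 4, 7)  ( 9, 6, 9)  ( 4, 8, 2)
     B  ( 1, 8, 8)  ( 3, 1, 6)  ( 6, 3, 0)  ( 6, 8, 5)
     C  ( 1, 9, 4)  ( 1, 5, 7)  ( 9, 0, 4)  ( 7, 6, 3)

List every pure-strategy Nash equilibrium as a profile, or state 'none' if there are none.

NE set: (A,R,X)

(A,P,X): not NE [P1→C gives 8>4; P2→R gives 9>5]
(A,P,Y): not NE [P2→S gives 8>1; P3→X gives 9>0]
(A,Q,X): not NE [P1→B gives 9>2; P2→R gives 9>0]
(A,Q,Y): not NE [P2→S gives 8>4]
(A,R,X): NE
(A,R,Y): not NE [P2→S gives 8>6; P3→X gives 11>9]
(A,S,X): not NE [P2→R gives 9>6; P3→Y gives 2>1]
(A,S,Y): not NE [P1→C gives 7>4]
(B,P,X): not NE [P1→C gives 8>4; P2→R gives 9>0; P3→Y gives 8>6]
(B,P,Y): not NE [P1→A gives 8>1]
(B,Q,X): not NE [P2→R gives 9>0]
(B,Q,Y): not NE [P2→S gives 8>1; P3→X gives 9>6]
(B,R,X): not NE [P1→A gives 6>4]
(B,R,Y): not NE [P1→C gives 9>6; P2→S gives 8>3; P3→X gives 5>0]
(B,S,X): not NE [P1→A gives 5>1; P2→R gives 9>5]
(B,S,Y): not NE [P1→C gives 7>6; P3→X gives 6>5]
(C,P,X): not NE [P2→Q gives 7>1; P3→Y gives 4>3]
(C,P,Y): not NE [P1→A gives 8>1]
(C,Q,X): not NE [P1→B gives 9>0; P3→Y gives 7>0]
(C,Q,Y): not NE [P1→B gives 3>1; P2→P gives 9>5]
(C,R,X): not NE [P1→A gives 6>2; P2→Q gives 7>5]
(C,R,Y): not NE [P2→P gives 9>0]
(C,S,X): not NE [P1→A gives 5>0; P2→Q gives 7>3; P3→Y gives 3>2]
(C,S,Y): not NE [P2→P gives 9>6]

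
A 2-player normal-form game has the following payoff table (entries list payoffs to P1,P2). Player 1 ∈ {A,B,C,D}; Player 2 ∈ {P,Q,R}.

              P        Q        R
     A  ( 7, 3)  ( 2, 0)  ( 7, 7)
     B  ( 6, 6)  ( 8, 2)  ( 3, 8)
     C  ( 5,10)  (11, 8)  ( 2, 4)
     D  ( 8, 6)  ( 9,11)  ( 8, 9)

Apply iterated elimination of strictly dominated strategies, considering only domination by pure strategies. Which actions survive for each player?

Remaining: P1:{C,D} P2:{P,Q}

P1 drop A (D beats it: P:8>7 Q:9>2 R:8>7)
P1 drop B (D beats it: P:8>6 Q:9>8 R:8>3)
P2 drop R (Q beats it: C:8>4 D:11>9)
P1→{C,D} P2→{P,Q}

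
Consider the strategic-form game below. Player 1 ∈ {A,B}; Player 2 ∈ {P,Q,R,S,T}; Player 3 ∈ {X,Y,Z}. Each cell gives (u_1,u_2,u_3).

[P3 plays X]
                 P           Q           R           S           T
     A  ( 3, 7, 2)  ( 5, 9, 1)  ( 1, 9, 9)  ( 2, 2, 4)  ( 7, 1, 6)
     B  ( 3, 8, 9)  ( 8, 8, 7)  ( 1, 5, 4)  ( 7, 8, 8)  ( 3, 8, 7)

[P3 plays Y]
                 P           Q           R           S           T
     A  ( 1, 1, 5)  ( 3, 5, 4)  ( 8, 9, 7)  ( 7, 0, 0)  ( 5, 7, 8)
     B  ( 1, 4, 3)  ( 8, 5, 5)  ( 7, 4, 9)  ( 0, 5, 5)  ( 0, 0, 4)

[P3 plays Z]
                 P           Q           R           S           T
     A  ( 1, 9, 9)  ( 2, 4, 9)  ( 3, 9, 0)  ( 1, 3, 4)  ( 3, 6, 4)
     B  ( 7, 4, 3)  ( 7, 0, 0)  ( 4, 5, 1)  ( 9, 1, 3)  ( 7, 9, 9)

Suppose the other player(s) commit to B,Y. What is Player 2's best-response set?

BR_2 = {Q,S}

u_2(P vs B,Y) = 4
u_2(Q vs B,Y) = 5
u_2(R vs B,Y) = 4
u_2(S vs B,Y) = 5
u_2(T vs B,Y) = 0
max payoff 5 at {Q,S}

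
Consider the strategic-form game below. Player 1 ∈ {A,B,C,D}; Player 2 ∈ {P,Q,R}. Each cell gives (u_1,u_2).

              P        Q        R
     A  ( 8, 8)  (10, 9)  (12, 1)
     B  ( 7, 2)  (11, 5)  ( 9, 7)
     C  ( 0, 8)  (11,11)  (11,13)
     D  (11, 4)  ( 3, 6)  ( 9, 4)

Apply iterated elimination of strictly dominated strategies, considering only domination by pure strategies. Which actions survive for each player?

IESDS → P1:{A,B,C} P2:{Q,R}

P2 drop P (Q beats it: A:9>8 B:5>2 C:11>8 D:6>4)
P1 drop D (A beats it: Q:10>3 R:12>9)
P1→{A,B,C} P2→{Q,R}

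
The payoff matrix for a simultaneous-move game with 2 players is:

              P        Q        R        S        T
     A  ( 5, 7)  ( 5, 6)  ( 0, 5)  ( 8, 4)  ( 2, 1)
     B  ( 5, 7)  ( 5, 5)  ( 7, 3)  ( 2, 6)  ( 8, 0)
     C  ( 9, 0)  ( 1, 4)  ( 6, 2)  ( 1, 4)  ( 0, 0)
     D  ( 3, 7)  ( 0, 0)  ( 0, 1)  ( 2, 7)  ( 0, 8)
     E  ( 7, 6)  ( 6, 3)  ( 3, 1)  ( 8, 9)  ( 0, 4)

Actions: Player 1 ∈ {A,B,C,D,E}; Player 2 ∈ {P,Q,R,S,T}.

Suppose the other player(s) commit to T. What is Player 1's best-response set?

BR_1 = {B}

u_1(A vs T) = 2
u_1(B vs T) = 8
u_1(C vs T) = 0
u_1(D vs T) = 0
u_1(E vs T) = 0
max payoff 8 at {B}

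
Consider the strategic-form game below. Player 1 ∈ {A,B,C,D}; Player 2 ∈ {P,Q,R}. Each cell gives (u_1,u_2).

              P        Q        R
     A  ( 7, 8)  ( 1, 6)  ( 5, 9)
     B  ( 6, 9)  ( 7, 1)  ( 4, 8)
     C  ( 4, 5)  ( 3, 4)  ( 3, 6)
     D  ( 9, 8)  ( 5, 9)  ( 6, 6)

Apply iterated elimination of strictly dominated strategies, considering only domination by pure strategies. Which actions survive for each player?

Survivors P1:{B,D} P2:{P,Q}

P1 drop A (D beats it: P:9>7 Q:5>1 R:6>5)
P1 drop C (B beats it: P:6>4 Q:7>3 R:4>3)
P2 drop R (P beats it: B:9>8 D:8>6)
P1→{B,D} P2→{P,Q}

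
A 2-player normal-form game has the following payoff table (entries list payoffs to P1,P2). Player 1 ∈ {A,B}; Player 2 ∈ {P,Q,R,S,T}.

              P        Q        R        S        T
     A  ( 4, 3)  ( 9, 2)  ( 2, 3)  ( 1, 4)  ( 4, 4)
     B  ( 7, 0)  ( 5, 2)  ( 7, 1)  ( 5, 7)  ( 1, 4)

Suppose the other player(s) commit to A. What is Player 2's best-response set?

u_2(P vs A) = 3
u_2(Q vs A) = 2
u_2(R vs A) = 3
u_2(S vs A) = 4
u_2(T vs A) = 4
max payoff 4 at {S,T}

P2 best: {S,T}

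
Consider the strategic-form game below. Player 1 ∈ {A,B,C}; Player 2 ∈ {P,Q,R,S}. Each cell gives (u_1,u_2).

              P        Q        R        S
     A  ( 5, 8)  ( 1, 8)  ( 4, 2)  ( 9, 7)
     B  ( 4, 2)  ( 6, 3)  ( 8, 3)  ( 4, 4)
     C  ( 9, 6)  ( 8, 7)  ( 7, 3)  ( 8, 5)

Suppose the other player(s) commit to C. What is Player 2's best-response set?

u_2(P vs C) = 6
u_2(Q vs C) = 7
u_2(R vs C) = 3
u_2(S vs C) = 5
max payoff 7 at {Q}

BR_2 = {Q}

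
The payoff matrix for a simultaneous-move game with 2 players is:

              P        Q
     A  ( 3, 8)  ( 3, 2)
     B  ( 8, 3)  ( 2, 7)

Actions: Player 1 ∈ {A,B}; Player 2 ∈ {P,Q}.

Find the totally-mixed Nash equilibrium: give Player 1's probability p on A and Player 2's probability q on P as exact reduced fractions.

P1 indiff ⇒ q·3+(1-q)·3 = q·8+(1-q)·2 ⇒ q(-5) = (1-q)(-1) ⇒ q = 1/6
P2 indiff ⇒ p·8+(1-p)·3 = p·2+(1-p)·7 ⇒ p(6) = (1-p)(4) ⇒ p = 2/5

p=2/5, q=1/6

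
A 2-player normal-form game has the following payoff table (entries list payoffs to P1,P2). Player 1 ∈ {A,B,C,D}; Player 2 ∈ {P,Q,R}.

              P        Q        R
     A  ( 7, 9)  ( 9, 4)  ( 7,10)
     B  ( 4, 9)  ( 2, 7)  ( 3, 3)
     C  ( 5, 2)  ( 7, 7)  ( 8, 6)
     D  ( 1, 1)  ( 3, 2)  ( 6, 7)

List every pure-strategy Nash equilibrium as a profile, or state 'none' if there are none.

(A,P): not NE [P2→R gives 10>9]
(A,Q): not NE [P2→R gives 10>4]
(A,R): not NE [P1→C gives 8>7]
(B,P): not NE [P1→A gives 7>4]
(B,Q): not NE [P1→A gives 9>2; P2→P gives 9>7]
(B,R): not NE [P1→C gives 8>3; P2→P gives 9>3]
(C,P): not NE [P1→A gives 7>5; P2→Q gives 7>2]
(C,Q): not NE [P1→A gives 9>7]
(C,R): not NE [P2→Q gives 7>6]
(D,P): not NE [P1→A gives 7>1; P2→R gives 7>1]
(D,Q): not NE [P1→A gives 9>3; P2→R gives 7>2]
(D,R): not NE [P1→C gives 8>6]

No pure NE.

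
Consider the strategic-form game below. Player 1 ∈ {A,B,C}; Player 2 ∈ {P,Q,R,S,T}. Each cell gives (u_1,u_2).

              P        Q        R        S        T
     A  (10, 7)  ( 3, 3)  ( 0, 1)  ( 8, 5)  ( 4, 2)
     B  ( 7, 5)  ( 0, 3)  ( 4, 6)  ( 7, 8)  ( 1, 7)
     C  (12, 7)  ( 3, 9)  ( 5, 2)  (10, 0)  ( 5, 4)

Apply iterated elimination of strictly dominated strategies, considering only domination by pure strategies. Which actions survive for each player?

Remaining: P1:{A,C} P2:{P,Q}

P1 drop B (C beats it: P:12>7 Q:3>0 R:5>4 S:10>7 T:5>1)
P2 drop R (P beats it: A:7>1 C:7>2)
P2 drop S (P beats it: A:7>5 C:7>0)
P2 drop T (P beats it: A:7>2 C:7>4)
P1→{A,C} P2→{P,Q}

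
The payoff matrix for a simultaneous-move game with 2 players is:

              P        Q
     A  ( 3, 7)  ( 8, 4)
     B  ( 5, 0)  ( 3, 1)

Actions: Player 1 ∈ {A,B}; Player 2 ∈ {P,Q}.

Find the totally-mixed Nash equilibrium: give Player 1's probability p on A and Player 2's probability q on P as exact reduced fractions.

P1 indiff ⇒ q·3+(1-q)·8 = q·5+(1-q)·3 ⇒ q(-2) = (1-q)(-5) ⇒ q = 5/7
P2 indiff ⇒ p·7+(1-p)·0 = p·4+(1-p)·1 ⇒ p(3) = (1-p)(1) ⇒ p = 1/4

(p,q) = (1/4, 5/7)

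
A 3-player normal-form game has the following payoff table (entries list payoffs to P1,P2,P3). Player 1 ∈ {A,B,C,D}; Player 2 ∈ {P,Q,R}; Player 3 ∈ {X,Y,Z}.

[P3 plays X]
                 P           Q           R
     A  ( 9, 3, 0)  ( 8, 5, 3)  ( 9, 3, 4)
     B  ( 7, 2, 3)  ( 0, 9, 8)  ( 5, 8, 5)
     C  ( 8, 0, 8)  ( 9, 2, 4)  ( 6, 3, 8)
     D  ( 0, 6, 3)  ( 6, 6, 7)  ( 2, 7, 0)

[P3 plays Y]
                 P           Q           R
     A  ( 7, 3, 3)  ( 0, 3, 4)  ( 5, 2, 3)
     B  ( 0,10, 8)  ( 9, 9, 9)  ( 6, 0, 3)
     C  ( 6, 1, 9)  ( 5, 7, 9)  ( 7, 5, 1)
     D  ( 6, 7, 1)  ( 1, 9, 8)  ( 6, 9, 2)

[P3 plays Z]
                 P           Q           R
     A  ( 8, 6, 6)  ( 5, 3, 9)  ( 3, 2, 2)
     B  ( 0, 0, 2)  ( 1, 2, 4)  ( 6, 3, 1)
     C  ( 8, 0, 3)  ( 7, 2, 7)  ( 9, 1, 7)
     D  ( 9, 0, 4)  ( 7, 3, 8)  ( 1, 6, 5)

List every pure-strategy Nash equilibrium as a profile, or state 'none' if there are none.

(A,P,X): not NE [P2→Q gives 5>3; P3→Z gives 6>0]
(A,P,Y): not NE [P3→Z gives 6>3]
(A,P,Z): not NE [P1→D gives 9>8]
(A,Q,X): not NE [P1→C gives 9>8; P3→Z gives 9>3]
(A,Q,Y): not NE [P1→B gives 9>0; P3→Z gives 9>4]
(A,Q,Z): not NE [P1→D gives 7>5; P2→P gives 6>3]
(A,R,X): not NE [P2→Q gives 5>3]
(A,R,Y): not NE [P1→C gives 7>5; P2→Q gives 3>2; P3→X gives 4>3]
(A,R,Z): not NE [P1→C gives 9>3; P2→P gives 6>2; P3→X gives 4>2]
(B,P,X): not NE [P1→A gives 9>7; P2→Q gives 9>2; P3→Y gives 8>3]
(B,P,Y): not NE [P1→A gives 7>0]
(B,P,Z): not NE [P1→D gives 9>0; P2→R gives 3>0; P3→Y gives 8>2]
(B,Q,X): not NE [P1→C gives 9>0; P3→Y gives 9>8]
(B,Q,Y): not NE [P2→P gives 10>9]
(B,Q,Z): not NE [P1→D gives 7>1; P2→R gives 3>2; P3→Y gives 9>4]
(B,R,X): not NE [P1→A gives 9>5; P2→Q gives 9>8]
(B,R,Y): not NE [P1→C gives 7>6; P2→P gives 10>0; P3→X gives 5>3]
(B,R,Z): not NE [P1→C gives 9>6; P3→X gives 5>1]
(C,P,X): not NE [P1→A gives 9>8; P2→R gives 3>0; P3→Y gives 9>8]
(C,P,Y): not NE [P1→A gives 7>6; P2→Q gives 7>1]
(C,P,Z): not NE [P1→D gives 9>8; P2→Q gives 2>0; P3→Y gives 9>3]
(C,Q,X): not NE [P2→R gives 3>2; P3→Y gives 9>4]
(C,Q,Y): not NE [P1→B gives 9>5]
(C,Q,Z): not NE [P3→Y gives 9>7]
(C,R,X): not NE [P1→A gives 9>6]
(C,R,Y): not NE [P2→Q gives 7>5; P3→X gives 8>1]
(C,R,Z): not NE [P2→Q gives 2>1; P3→X gives 8>7]
(D,P,X): not NE [P1→A gives 9>0; P2→R gives 7>6; P3→Z gives 4>3]
(D,P,Y): not NE [P1→A gives 7>6; P2→R gives 9>7; P3→Z gives 4>1]
(D,P,Z): not NE [P2→R gives 6>0]
(D,Q,X): not NE [P1→C gives 9>6; P2→R gives 7>6; P3→Z gives 8>7]
(D,Q,Y): not NE [P1→B gives 9>1]
(D,Q,Z): not NE [P2→R gives 6>3]
(D,R,X): not NE [P1→A gives 9>2; P3→Z gives 5>0]
(D,R,Y): not NE [P1→C gives 7>6; P3→Z gives 5>2]
(D,R,Z): not NE [P1→C gives 9>1]

No pure NE.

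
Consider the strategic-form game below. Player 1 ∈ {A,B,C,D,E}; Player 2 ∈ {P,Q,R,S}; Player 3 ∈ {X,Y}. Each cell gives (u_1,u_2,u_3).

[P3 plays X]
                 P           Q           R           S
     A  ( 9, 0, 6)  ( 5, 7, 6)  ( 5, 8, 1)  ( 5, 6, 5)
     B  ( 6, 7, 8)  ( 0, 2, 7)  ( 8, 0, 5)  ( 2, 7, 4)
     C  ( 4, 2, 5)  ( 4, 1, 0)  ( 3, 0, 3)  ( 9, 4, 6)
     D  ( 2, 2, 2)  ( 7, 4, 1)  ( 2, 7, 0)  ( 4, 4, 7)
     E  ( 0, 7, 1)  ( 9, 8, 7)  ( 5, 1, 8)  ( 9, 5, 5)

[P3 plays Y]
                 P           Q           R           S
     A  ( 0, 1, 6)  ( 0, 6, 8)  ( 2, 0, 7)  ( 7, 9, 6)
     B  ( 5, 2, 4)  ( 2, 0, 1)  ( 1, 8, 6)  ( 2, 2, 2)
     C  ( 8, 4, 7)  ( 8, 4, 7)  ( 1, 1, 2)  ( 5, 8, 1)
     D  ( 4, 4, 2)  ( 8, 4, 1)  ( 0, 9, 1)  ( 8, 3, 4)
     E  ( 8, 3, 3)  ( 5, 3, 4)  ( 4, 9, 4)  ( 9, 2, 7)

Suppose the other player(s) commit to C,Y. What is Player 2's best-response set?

u_2(P vs C,Y) = 4
u_2(Q vs C,Y) = 4
u_2(R vs C,Y) = 1
u_2(S vs C,Y) = 8
max payoff 8 at {S}

BR_2 = {S}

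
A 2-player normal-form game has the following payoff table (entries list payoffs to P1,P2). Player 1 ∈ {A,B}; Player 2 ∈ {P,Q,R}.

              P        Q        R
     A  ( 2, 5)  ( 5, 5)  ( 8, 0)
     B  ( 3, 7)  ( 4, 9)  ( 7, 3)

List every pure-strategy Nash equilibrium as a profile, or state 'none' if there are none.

(A,P): not NE [P1→B gives 3>2]
(A,Q): NE
(A,R): not NE [P2→Q gives 5>0]
(B,P): not NE [P2→Q gives 9>7]
(B,Q): not NE [P1→A gives 5>4]
(B,R): not NE [P1→A gives 8>7; P2→Q gives 9>3]

PSNE = {(A,Q)}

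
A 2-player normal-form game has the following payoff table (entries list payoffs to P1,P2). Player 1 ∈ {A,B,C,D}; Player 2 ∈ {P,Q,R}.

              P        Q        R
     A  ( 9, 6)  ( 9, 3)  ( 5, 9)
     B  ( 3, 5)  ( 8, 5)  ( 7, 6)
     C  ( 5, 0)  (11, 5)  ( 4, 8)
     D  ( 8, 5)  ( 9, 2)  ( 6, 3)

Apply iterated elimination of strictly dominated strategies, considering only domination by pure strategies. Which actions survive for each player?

Survivors P1:{A,B,D} P2:{P,R}

P2 drop Q (R beats it: A:9>3 B:6>5 C:8>5 D:3>2)
P1 drop C (A beats it: P:9>5 R:5>4)
P1→{A,B,D} P2→{P,R}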